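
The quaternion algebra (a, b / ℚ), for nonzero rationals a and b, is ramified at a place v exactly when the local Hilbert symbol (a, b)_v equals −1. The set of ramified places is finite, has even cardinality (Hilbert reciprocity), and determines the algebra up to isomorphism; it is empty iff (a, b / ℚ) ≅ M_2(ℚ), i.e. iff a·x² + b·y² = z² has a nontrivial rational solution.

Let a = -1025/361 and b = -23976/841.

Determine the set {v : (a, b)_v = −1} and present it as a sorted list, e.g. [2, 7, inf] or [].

[2, inf]

Mod squares: a ≡ -41, b ≡ -74. Check v ∈ {∞, 2, 3, 5, 19, 29, 37, 41}.
v=∞: -41 < 0 and -74 < 0  ⇒  (a,b)_∞ = -1.
v=5: a=5^2·(≡4), b=5^0·(≡4) mod 5; (4|5)=+1, (4|5)=+1; (−1)^{2·0·2}·(+1)^0·(+1)^2 = +1.
v=2: v_2(a)=0, v_2(b)=3; units ≡ 7, 3 (mod 8); ε·ε+αω+βω = 1·1+0·1+3·0 ≡ 1  ⇒  (a,b)_2 = -1.
v=29: a=29^0·(≡26), b=29^-2·(≡7) mod 29; (26|29)=-1, (7|29)=+1; (−1)^{0·-2·14}·(-1)^-2·(+1)^0 = +1.
v=19: a=19^-2·(≡1), b=19^0·(≡8) mod 19; (1|19)=+1, (8|19)=-1; (−1)^{-2·0·9}·(+1)^0·(-1)^-2 = +1.
v=41: a=41^1·(≡39), b=41^0·(≡18) mod 41; (39|41)=+1, (18|41)=+1; (−1)^{1·0·20}·(+1)^0·(+1)^1 = +1.
v=3: a=3^0·(≡1), b=3^4·(≡1) mod 3; (1|3)=+1, (1|3)=+1; (−1)^{0·4·1}·(+1)^4·(+1)^0 = +1.
v=37: a=37^0·(≡7), b=37^1·(≡13) mod 37; (7|37)=+1, (13|37)=-1; (−1)^{0·1·18}·(+1)^1·(-1)^0 = +1.
Ram(-41, -74) = {2, ∞}; no ℚ_2-point on the conic.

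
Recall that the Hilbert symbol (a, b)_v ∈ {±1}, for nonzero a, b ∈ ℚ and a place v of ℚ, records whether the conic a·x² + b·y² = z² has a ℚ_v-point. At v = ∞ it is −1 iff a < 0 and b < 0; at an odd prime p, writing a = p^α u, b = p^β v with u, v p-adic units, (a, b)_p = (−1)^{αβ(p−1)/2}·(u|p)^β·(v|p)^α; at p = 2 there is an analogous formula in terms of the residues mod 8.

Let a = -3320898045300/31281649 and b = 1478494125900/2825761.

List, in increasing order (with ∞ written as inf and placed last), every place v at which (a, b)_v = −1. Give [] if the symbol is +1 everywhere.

[2, 17, 23, 29]

Mod squares: a ≡ -562397, b ≡ 133331. Check v ∈ {∞, 2, 3, 5, 7, 11, 17, 23, 29, 31, 37, 41, 43, 47}.
v=5: a=5^2·(≡2), b=5^2·(≡1) mod 5; (2|5)=-1, (1|5)=+1; (−1)^{2·2·2}·(-1)^2·(+1)^2 = +1.
v=11: a=11^1·(≡4), b=11^1·(≡6) mod 11; (4|11)=+1, (6|11)=-1; (−1)^{1·1·5}·(+1)^1·(-1)^1 = +1.
v=17: a=17^-2·(≡7), b=17^1·(≡6) mod 17; (7|17)=-1, (6|17)=-1; (−1)^{-2·1·8}·(-1)^1·(-1)^-2 = -1.
v=37: a=37^0·(≡12), b=37^2·(≡20) mod 37; (12|37)=+1, (20|37)=-1; (−1)^{0·2·18}·(+1)^2·(-1)^0 = +1.
v=7: a=7^-2·(≡4), b=7^0·(≡1) mod 7; (4|7)=+1, (1|7)=+1; (−1)^{-2·0·3}·(+1)^0·(+1)^-2 = +1.
v=3: a=3^10·(≡1), b=3^4·(≡2) mod 3; (1|3)=+1, (2|3)=-1; (−1)^{10·4·1}·(+1)^4·(-1)^10 = +1.
v=23: a=23^0·(≡19), b=23^1·(≡12) mod 23; (19|23)=-1, (12|23)=+1; (−1)^{0·1·11}·(-1)^1·(+1)^0 = -1.
v=43: a=43^1·(≡1), b=43^0·(≡41) mod 43; (1|43)=+1, (41|43)=+1; (−1)^{1·0·21}·(+1)^0·(+1)^1 = +1.
v=29: a=29^1·(≡18), b=29^0·(≡15) mod 29; (18|29)=-1, (15|29)=-1; (−1)^{1·0·14}·(-1)^0·(-1)^1 = -1.
v=47: a=47^-2·(≡23), b=47^0·(≡29) mod 47; (23|47)=-1, (29|47)=-1; (−1)^{-2·0·23}·(-1)^0·(-1)^-2 = +1.
v=2: v_2(a)=2, v_2(b)=2; units ≡ 3, 3 (mod 8); ε·ε+αω+βω = 1·1+2·1+2·1 ≡ 1  ⇒  (a,b)_2 = -1.
v=31: a=31^0·(≡16), b=31^1·(≡11) mod 31; (16|31)=+1, (11|31)=-1; (−1)^{0·1·15}·(+1)^1·(-1)^0 = +1.
v=41: a=41^1·(≡23), b=41^-4·(≡1) mod 41; (23|41)=+1, (1|41)=+1; (−1)^{1·-4·20}·(+1)^-4·(+1)^1 = +1.
v=∞: -562397 < 0 and 133331 > 0  ⇒  (a,b)_∞ = +1.
(-562397, 133331 / ℚ) ramifies at {2, 17, 23, 29}: a division algebra.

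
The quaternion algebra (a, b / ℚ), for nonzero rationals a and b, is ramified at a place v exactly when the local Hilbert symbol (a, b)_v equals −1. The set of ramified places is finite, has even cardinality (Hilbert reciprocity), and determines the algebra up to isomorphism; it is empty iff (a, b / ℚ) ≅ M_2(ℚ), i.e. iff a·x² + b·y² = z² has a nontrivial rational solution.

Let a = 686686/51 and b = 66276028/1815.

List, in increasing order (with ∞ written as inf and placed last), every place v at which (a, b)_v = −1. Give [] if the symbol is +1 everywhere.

(a, b) ≡ (14586, 3705) mod (ℚ^×)²; places V = {2, 3, 5, 7, 11, 13, 17, 19, 37, ∞}.
(a,b)_13: α=1, u≡10; β=1, v≡3 (mod 13); (10|13)=+1, (3|13)=+1; sign (−1)^0·+1^1·+1^1 = +1.
(a,b)_3: α=-1, u≡2; β=-1, v≡2 (mod 3); (2|3)=-1, (2|3)=-1; sign (−1)^1·-1^-1·-1^-1 = -1.
(a,b)_11: α=1, u≡8; β=-2, v≡4 (mod 11); (8|11)=-1, (4|11)=+1; sign (−1)^0·-1^-2·+1^1 = +1.
(a,b)_5: α=0, u≡1; β=-1, v≡1 (mod 5); (1|5)=+1, (1|5)=+1; sign (−1)^0·+1^-1·+1^0 = +1.
(a,b)_17: α=-1, u≡13; β=0, v≡9 (mod 17); (13|17)=+1, (9|17)=+1; sign (−1)^0·+1^0·+1^-1 = +1.
(a,b)_∞: sgn(14586)=+, sgn(3705)=+, so +1.
(a,b)_37: α=0, u≡24; β=2, v≡8 (mod 37); (24|37)=-1, (8|37)=-1; sign (−1)^0·-1^2·-1^0 = +1.
(a,b)_7: α=4, u≡3; β=2, v≡2 (mod 7); (3|7)=-1, (2|7)=+1; sign (−1)^0·-1^2·+1^4 = +1.
(a,b)_2: α=1, β=2; u≡5, v≡1 (mod 8); ε(u)ε(v)=0·0, αω(v)=1·0, βω(u)=2·1; sum ≡ 0  ⇒  +1.
(a,b)_19: α=0, u≡2; β=1, v≡4 (mod 19); (2|19)=-1, (4|19)=+1; sign (−1)^0·-1^1·+1^0 = -1.
Ram(14586, 3705) = {3, 19}; no ℚ_3-point on the conic.

[3, 19]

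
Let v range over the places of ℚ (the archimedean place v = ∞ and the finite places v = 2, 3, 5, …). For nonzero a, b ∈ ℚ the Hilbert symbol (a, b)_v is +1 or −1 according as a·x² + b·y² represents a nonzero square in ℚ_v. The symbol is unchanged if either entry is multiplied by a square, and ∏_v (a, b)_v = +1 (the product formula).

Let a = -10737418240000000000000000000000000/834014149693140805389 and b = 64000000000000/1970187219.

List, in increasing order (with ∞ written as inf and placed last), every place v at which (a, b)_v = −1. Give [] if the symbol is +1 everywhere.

(a, b) ≡ (-2210, 91) mod (ℚ^×)²; places V = {2, 3, 5, 7, 11, 13, 17, 47, ∞}.
(a,b)_5: α=25, u≡3; β=12, v≡1 (mod 5); (3|5)=-1, (1|5)=+1; sign (−1)^0·-1^12·+1^25 = +1.
(a,b)_47: α=-6, u≡44; β=-2, v≡41 (mod 47); (44|47)=-1, (41|47)=-1; sign (−1)^0·-1^-2·-1^-6 = +1.
(a,b)_13: α=-1, u≡10; β=-1, v≡11 (mod 13); (10|13)=+1, (11|13)=-1; sign (−1)^0·+1^-1·-1^-1 = -1.
(a,b)_11: α=-2, u≡3; β=-2, v≡1 (mod 11); (3|11)=+1, (1|11)=+1; sign (−1)^0·+1^-2·+1^-2 = +1.
(a,b)_2: α=55, β=18; u≡7, v≡3 (mod 8); ε(u)ε(v)=1·1, αω(v)=55·1, βω(u)=18·0; sum ≡ 0  ⇒  +1.
(a,b)_17: α=-1, u≡12; β=0, v≡6 (mod 17); (12|17)=-1, (6|17)=-1; sign (−1)^0·-1^0·-1^-1 = -1.
(a,b)_∞: sgn(-2210)=−, sgn(91)=+, so +1.
(a,b)_3: α=-10, u≡1; β=-4, v≡1 (mod 3); (1|3)=+1, (1|3)=+1; sign (−1)^0·+1^-4·+1^-10 = +1.
(a,b)_7: α=-2, u≡1; β=-1, v≡5 (mod 7); (1|7)=+1, (5|7)=-1; sign (−1)^0·+1^-1·-1^-2 = +1.
|Ram(-2210, 91)| = 2, even; anisotropic at {13, 17}.

[13, 17]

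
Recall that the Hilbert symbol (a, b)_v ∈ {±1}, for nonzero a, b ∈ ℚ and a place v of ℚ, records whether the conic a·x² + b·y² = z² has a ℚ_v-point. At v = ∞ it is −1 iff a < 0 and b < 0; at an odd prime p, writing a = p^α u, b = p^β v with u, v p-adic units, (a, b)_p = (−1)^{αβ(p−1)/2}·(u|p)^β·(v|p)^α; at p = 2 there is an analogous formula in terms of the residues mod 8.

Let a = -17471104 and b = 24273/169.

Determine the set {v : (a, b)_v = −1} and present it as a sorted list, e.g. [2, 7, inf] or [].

[3, 17]

Mod squares: a ≡ -272986, b ≡ 2697. Check v ∈ {∞, 2, 3, 7, 13, 17, 29, 31, 37}.
v=13: a=13^0·(≡12), b=13^-2·(≡2) mod 13; (12|13)=+1, (2|13)=-1; (−1)^{0·-2·6}·(+1)^-2·(-1)^0 = +1.
v=29: a=29^0·(≡4), b=29^1·(≡24) mod 29; (4|29)=+1, (24|29)=+1; (−1)^{0·1·14}·(+1)^1·(+1)^0 = +1.
v=3: a=3^0·(≡2), b=3^3·(≡2) mod 3; (2|3)=-1, (2|3)=-1; (−1)^{0·3·1}·(-1)^3·(-1)^0 = -1.
v=17: a=17^1·(≡6), b=17^0·(≡3) mod 17; (6|17)=-1, (3|17)=-1; (−1)^{1·0·8}·(-1)^0·(-1)^1 = -1.
v=2: v_2(a)=7, v_2(b)=0; units ≡ 3, 1 (mod 8); ε·ε+αω+βω = 1·0+7·0+0·1 ≡ 0  ⇒  (a,b)_2 = +1.
v=37: a=37^1·(≡2), b=37^0·(≡30) mod 37; (2|37)=-1, (30|37)=+1; (−1)^{1·0·18}·(-1)^0·(+1)^1 = +1.
v=∞: -272986 < 0 and 2697 > 0  ⇒  (a,b)_∞ = +1.
v=31: a=31^1·(≡27), b=31^1·(≡5) mod 31; (27|31)=-1, (5|31)=+1; (−1)^{1·1·15}·(-1)^1·(+1)^1 = +1.
v=7: a=7^1·(≡6), b=7^0·(≡4) mod 7; (6|7)=-1, (4|7)=+1; (−1)^{1·0·3}·(-1)^0·(+1)^1 = +1.
Ram(-272986, 2697) = {3, 17}; no ℚ_3-point on the conic.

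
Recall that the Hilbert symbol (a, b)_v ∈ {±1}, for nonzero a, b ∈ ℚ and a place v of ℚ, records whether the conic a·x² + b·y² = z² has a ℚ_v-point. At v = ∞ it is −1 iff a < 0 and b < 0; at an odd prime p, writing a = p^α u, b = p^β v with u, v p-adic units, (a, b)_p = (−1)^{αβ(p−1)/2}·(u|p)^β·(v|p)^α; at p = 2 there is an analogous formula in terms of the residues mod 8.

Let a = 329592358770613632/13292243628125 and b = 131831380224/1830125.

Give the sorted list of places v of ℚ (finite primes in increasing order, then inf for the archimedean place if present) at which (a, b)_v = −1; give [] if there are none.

Mod squares: a ≡ 510, b ≡ 4845. Check v ∈ {∞, 2, 3, 5, 7, 11, 17, 19}.
v=19: a=19^4·(≡5), b=19^1·(≡2) mod 19; (5|19)=+1, (2|19)=-1; (−1)^{4·1·9}·(+1)^1·(-1)^4 = +1.
v=3: a=3^19·(≡2), b=3^13·(≡1) mod 3; (2|3)=-1, (1|3)=+1; (−1)^{19·13·1}·(-1)^13·(+1)^19 = +1.
v=5: a=5^-5·(≡2), b=5^-3·(≡4) mod 5; (2|5)=-1, (4|5)=+1; (−1)^{-5·-3·2}·(-1)^-3·(+1)^-5 = -1.
v=7: a=7^-4·(≡5), b=7^0·(≡4) mod 7; (5|7)=-1, (4|7)=+1; (−1)^{-4·0·3}·(-1)^0·(+1)^-4 = +1.
v=∞: 510 > 0 and 4845 > 0  ⇒  (a,b)_∞ = +1.
v=2: v_2(a)=7, v_2(b)=8; units ≡ 7, 5 (mod 8); ε·ε+αω+βω = 1·0+7·1+8·0 ≡ 1  ⇒  (a,b)_2 = -1.
v=11: a=11^-6·(≡4), b=11^-4·(≡4) mod 11; (4|11)=+1, (4|11)=+1; (−1)^{-6·-4·5}·(+1)^-4·(+1)^-6 = +1.
v=17: a=17^1·(≡2), b=17^1·(≡1) mod 17; (2|17)=+1, (1|17)=+1; (−1)^{1·1·8}·(+1)^1·(+1)^1 = +1.
(510, 4845 / ℚ) ramifies at {2, 5}: a division algebra.

[2, 5]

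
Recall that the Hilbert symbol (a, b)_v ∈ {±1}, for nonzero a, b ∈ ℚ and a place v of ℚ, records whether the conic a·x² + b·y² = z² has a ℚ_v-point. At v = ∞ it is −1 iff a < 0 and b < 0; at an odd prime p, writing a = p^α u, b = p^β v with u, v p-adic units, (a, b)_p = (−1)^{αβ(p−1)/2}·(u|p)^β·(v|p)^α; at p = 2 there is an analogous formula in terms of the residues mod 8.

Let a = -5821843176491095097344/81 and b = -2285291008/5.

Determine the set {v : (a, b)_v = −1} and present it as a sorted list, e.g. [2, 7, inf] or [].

[2, 11, 13, inf]

Mod squares: a ≡ -91, b ≡ -110. Check v ∈ {∞, 2, 3, 5, 7, 11, 13}.
v=5: a=5^0·(≡1), b=5^-1·(≡2) mod 5; (1|5)=+1, (2|5)=-1; (−1)^{0·-1·2}·(+1)^-1·(-1)^0 = +1.
v=11: a=11^2·(≡2), b=11^1·(≡1) mod 11; (2|11)=-1, (1|11)=+1; (−1)^{2·1·5}·(-1)^1·(+1)^2 = -1.
v=2: v_2(a)=16, v_2(b)=9; units ≡ 5, 1 (mod 8); ε·ε+αω+βω = 0·0+16·0+9·1 ≡ 1  ⇒  (a,b)_2 = -1.
v=3: a=3^-4·(≡2), b=3^0·(≡1) mod 3; (2|3)=-1, (1|3)=+1; (−1)^{-4·0·1}·(-1)^0·(+1)^-4 = +1.
v=13: a=13^5·(≡5), b=13^2·(≡5) mod 13; (5|13)=-1, (5|13)=-1; (−1)^{5·2·6}·(-1)^2·(-1)^5 = -1.
v=∞: -91 < 0 and -110 < 0  ⇒  (a,b)_∞ = -1.
v=7: a=7^11·(≡1), b=7^4·(≡2) mod 7; (1|7)=+1, (2|7)=+1; (−1)^{11·4·3}·(+1)^4·(+1)^11 = +1.
Ram(-91, -110) = {2, 11, 13, ∞}; no ℚ_2-point on the conic.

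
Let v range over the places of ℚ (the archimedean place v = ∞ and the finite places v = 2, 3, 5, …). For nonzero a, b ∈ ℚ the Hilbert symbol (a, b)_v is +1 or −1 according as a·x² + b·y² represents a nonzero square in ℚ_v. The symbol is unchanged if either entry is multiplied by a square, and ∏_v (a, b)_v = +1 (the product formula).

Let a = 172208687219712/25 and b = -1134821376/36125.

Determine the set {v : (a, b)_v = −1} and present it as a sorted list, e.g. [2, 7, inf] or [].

(a, b) ≡ (17158713, -2405) mod (ℚ^×)²; places V = {2, 3, 5, 11, 13, 17, 23, 37, 47, ∞}.
(a,b)_11: α=3, u≡8; β=0, v≡4 (mod 11); (8|11)=-1, (4|11)=+1; sign (−1)^0·-1^0·+1^3 = +1.
(a,b)_5: α=-2, u≡2; β=-3, v≡1 (mod 5); (2|5)=-1, (1|5)=+1; sign (−1)^0·-1^-3·+1^-2 = -1.
(a,b)_2: α=10, β=18; u≡1, v≡3 (mod 8); ε(u)ε(v)=0·1, αω(v)=10·1, βω(u)=18·0; sum ≡ 0  ⇒  +1.
(a,b)_17: α=0, u≡13; β=-2, v≡4 (mod 17); (13|17)=+1, (4|17)=+1; sign (−1)^0·+1^-2·+1^0 = +1.
(a,b)_13: α=1, u≡6; β=1, v≡9 (mod 13); (6|13)=-1, (9|13)=+1; sign (−1)^0·-1^1·+1^1 = -1.
(a,b)_∞: sgn(17158713)=+, sgn(-2405)=−, so +1.
(a,b)_37: α=1, u≡36; β=1, v≡9 (mod 37); (36|37)=+1, (9|37)=+1; sign (−1)^0·+1^1·+1^1 = +1.
(a,b)_23: α=1, u≡8; β=0, v≡11 (mod 23); (8|23)=+1, (11|23)=-1; sign (−1)^0·+1^0·-1^1 = -1.
(a,b)_3: α=5, u≡2; β=2, v≡1 (mod 3); (2|3)=-1, (1|3)=+1; sign (−1)^0·-1^2·+1^5 = +1.
(a,b)_47: α=1, u≡29; β=0, v≡20 (mod 47); (29|47)=-1, (20|47)=-1; sign (−1)^0·-1^0·-1^1 = -1.
(17158713, -2405 / ℚ) ramifies at {5, 13, 23, 47}: a division algebra.

[5, 13, 23, 47]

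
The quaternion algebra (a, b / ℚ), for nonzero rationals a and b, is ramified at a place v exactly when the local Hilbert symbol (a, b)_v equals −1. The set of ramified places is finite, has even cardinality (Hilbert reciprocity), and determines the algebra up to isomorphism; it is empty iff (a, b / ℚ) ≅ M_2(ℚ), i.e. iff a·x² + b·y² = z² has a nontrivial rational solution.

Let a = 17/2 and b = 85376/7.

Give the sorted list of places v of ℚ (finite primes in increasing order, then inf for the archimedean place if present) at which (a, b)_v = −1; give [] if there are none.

Mod squares: a ≡ 34, b ≡ 9338. Check v ∈ {∞, 2, 7, 17, 23, 29}.
v=23: a=23^0·(≡20), b=23^1·(≡21) mod 23; (20|23)=-1, (21|23)=-1; (−1)^{0·1·11}·(-1)^1·(-1)^0 = -1.
v=7: a=7^0·(≡5), b=7^-1·(≡4) mod 7; (5|7)=-1, (4|7)=+1; (−1)^{0·-1·3}·(-1)^-1·(+1)^0 = -1.
v=∞: 34 > 0 and 9338 > 0  ⇒  (a,b)_∞ = +1.
v=2: v_2(a)=-1, v_2(b)=7; units ≡ 1, 5 (mod 8); ε·ε+αω+βω = 0·0+-1·1+7·0 ≡ 1  ⇒  (a,b)_2 = -1.
v=29: a=29^0·(≡23), b=29^1·(≡27) mod 29; (23|29)=+1, (27|29)=-1; (−1)^{0·1·14}·(+1)^1·(-1)^0 = +1.
v=17: a=17^1·(≡9), b=17^0·(≡10) mod 17; (9|17)=+1, (10|17)=-1; (−1)^{1·0·8}·(+1)^0·(-1)^1 = -1.
(34, 9338 / ℚ) ramifies at {2, 7, 17, 23}: a division algebra.

[2, 7, 17, 23]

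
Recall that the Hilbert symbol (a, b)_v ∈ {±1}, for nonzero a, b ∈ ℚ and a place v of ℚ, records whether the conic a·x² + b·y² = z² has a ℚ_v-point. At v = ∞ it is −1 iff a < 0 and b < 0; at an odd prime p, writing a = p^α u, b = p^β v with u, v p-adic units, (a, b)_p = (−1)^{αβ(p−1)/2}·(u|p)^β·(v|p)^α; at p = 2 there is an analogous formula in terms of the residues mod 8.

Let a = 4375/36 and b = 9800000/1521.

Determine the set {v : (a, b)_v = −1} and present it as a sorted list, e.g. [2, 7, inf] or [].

[5, 7]

Mod squares: a ≡ 7, b ≡ 5. Check v ∈ {∞, 2, 3, 5, 7, 13}.
v=7: a=7^1·(≡2), b=7^2·(≡5) mod 7; (2|7)=+1, (5|7)=-1; (−1)^{1·2·3}·(+1)^2·(-1)^1 = -1.
v=2: v_2(a)=-2, v_2(b)=6; units ≡ 7, 5 (mod 8); ε·ε+αω+βω = 1·0+-2·1+6·0 ≡ 0  ⇒  (a,b)_2 = +1.
v=∞: 7 > 0 and 5 > 0  ⇒  (a,b)_∞ = +1.
v=5: a=5^4·(≡2), b=5^5·(≡1) mod 5; (2|5)=-1, (1|5)=+1; (−1)^{4·5·2}·(-1)^5·(+1)^4 = -1.
v=3: a=3^-2·(≡1), b=3^-2·(≡2) mod 3; (1|3)=+1, (2|3)=-1; (−1)^{-2·-2·1}·(+1)^-2·(-1)^-2 = +1.
v=13: a=13^0·(≡2), b=13^-2·(≡6) mod 13; (2|13)=-1, (6|13)=-1; (−1)^{0·-2·6}·(-1)^-2·(-1)^0 = +1.
|Ram(7, 5)| = 2, even; anisotropic at {5, 7}.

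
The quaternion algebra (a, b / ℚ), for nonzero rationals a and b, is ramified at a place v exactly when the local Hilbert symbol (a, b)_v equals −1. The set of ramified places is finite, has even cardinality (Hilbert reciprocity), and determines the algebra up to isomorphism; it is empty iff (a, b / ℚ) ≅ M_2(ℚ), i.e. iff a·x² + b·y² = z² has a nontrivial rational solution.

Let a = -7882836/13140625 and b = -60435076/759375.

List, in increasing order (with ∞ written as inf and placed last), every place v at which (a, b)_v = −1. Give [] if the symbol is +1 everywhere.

[3, inf]

(a, b) ≡ (-69, -15) mod (ℚ^×)²; places V = {2, 3, 5, 13, 23, 29, ∞}.
(a,b)_∞: sgn(-69)=−, sgn(-15)=−, so -1.
(a,b)_13: α=4, u≡9; β=4, v≡7 (mod 13); (9|13)=+1, (7|13)=-1; sign (−1)^0·+1^4·-1^4 = +1.
(a,b)_3: α=1, u≡1; β=-5, v≡1 (mod 3); (1|3)=+1, (1|3)=+1; sign (−1)^1·+1^-5·+1^1 = -1.
(a,b)_5: α=-6, u≡4; β=-5, v≡3 (mod 5); (4|5)=+1, (3|5)=-1; sign (−1)^0·+1^-5·-1^-6 = +1.
(a,b)_2: α=2, β=2; u≡3, v≡1 (mod 8); ε(u)ε(v)=1·0, αω(v)=2·0, βω(u)=2·1; sum ≡ 0  ⇒  +1.
(a,b)_23: α=1, u≡5; β=2, v≡16 (mod 23); (5|23)=-1, (16|23)=+1; sign (−1)^0·-1^2·+1^1 = +1.
(a,b)_29: α=-2, u≡19; β=0, v≡17 (mod 29); (19|29)=-1, (17|29)=-1; sign (−1)^0·-1^0·-1^-2 = +1.
|Ram(-69, -15)| = 2, even; anisotropic at {3, ∞}.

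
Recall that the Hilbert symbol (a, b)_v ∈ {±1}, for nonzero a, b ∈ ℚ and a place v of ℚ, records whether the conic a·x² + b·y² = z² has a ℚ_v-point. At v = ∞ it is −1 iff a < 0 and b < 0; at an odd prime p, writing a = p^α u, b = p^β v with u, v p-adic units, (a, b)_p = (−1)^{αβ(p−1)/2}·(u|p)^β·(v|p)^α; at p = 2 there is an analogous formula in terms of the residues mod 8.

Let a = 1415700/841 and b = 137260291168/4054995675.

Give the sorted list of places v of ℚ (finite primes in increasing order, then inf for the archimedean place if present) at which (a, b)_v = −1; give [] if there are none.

[2, 11]

Mod squares: a ≡ 13, b ≡ 66. Check v ∈ {∞, 2, 3, 5, 7, 11, 13, 19, 29, 31, 43}.
v=∞: 13 > 0 and 66 > 0  ⇒  (a,b)_∞ = +1.
v=19: a=19^0·(≡2), b=19^-2·(≡7) mod 19; (2|19)=-1, (7|19)=+1; (−1)^{0·-2·9}·(-1)^-2·(+1)^0 = +1.
v=11: a=11^2·(≡8), b=11^1·(≡8) mod 11; (8|11)=-1, (8|11)=-1; (−1)^{2·1·5}·(-1)^1·(-1)^2 = -1.
v=13: a=13^1·(≡10), b=13^2·(≡10) mod 13; (10|13)=+1, (10|13)=+1; (−1)^{1·2·6}·(+1)^2·(+1)^1 = +1.
v=2: v_2(a)=2, v_2(b)=5; units ≡ 5, 1 (mod 8); ε·ε+αω+βω = 0·0+2·0+5·1 ≡ 1  ⇒  (a,b)_2 = -1.
v=3: a=3^2·(≡1), b=3^-5·(≡1) mod 3; (1|3)=+1, (1|3)=+1; (−1)^{2·-5·1}·(+1)^-5·(+1)^2 = +1.
v=7: a=7^0·(≡6), b=7^4·(≡6) mod 7; (6|7)=-1, (6|7)=-1; (−1)^{0·4·3}·(-1)^4·(-1)^0 = +1.
v=5: a=5^2·(≡3), b=5^-2·(≡4) mod 5; (3|5)=-1, (4|5)=+1; (−1)^{2·-2·2}·(-1)^-2·(+1)^2 = +1.
v=29: a=29^-2·(≡7), b=29^0·(≡8) mod 29; (7|29)=+1, (8|29)=-1; (−1)^{-2·0·14}·(+1)^0·(-1)^-2 = +1.
v=43: a=43^0·(≡13), b=43^-2·(≡25) mod 43; (13|43)=+1, (25|43)=+1; (−1)^{0·-2·21}·(+1)^-2·(+1)^0 = +1.
v=31: a=31^0·(≡29), b=31^2·(≡16) mod 31; (29|31)=-1, (16|31)=+1; (−1)^{0·2·15}·(-1)^2·(+1)^0 = +1.
Ram(13, 66) = {2, 11}; no ℚ_2-point on the conic.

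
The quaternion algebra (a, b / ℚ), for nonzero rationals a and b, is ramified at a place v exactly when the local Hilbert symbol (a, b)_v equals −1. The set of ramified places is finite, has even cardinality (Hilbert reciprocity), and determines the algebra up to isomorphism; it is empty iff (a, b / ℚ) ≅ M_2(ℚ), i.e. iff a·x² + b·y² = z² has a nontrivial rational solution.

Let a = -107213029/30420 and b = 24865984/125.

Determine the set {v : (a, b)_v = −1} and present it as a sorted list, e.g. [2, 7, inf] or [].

[2, 11, 19, 29]

Mod squares: a ≡ -30305, b ≡ 95. Check v ∈ {∞, 2, 3, 5, 7, 11, 13, 19, 29}.
v=29: a=29^1·(≡23), b=29^0·(≡12) mod 29; (23|29)=+1, (12|29)=-1; (−1)^{1·0·14}·(+1)^0·(-1)^1 = -1.
v=2: v_2(a)=-2, v_2(b)=6; units ≡ 7, 7 (mod 8); ε·ε+αω+βω = 1·1+-2·0+6·0 ≡ 1  ⇒  (a,b)_2 = -1.
v=7: a=7^2·(≡5), b=7^0·(≡4) mod 7; (5|7)=-1, (4|7)=+1; (−1)^{2·0·3}·(-1)^0·(+1)^2 = +1.
v=∞: -30305 < 0 and 95 > 0  ⇒  (a,b)_∞ = +1.
v=11: a=11^1·(≡2), b=11^2·(≡6) mod 11; (2|11)=-1, (6|11)=-1; (−1)^{1·2·5}·(-1)^2·(-1)^1 = -1.
v=19: a=19^3·(≡6), b=19^1·(≡17) mod 19; (6|19)=+1, (17|19)=+1; (−1)^{3·1·9}·(+1)^1·(+1)^3 = -1.
v=3: a=3^-2·(≡1), b=3^0·(≡2) mod 3; (1|3)=+1, (2|3)=-1; (−1)^{-2·0·1}·(+1)^0·(-1)^-2 = +1.
v=5: a=5^-1·(≡4), b=5^-3·(≡4) mod 5; (4|5)=+1, (4|5)=+1; (−1)^{-1·-3·2}·(+1)^-3·(+1)^-1 = +1.
v=13: a=13^-2·(≡7), b=13^2·(≡10) mod 13; (7|13)=-1, (10|13)=+1; (−1)^{-2·2·6}·(-1)^2·(+1)^-2 = +1.
|Ram(-30305, 95)| = 4, even; anisotropic at {2, 11, 19, 29}.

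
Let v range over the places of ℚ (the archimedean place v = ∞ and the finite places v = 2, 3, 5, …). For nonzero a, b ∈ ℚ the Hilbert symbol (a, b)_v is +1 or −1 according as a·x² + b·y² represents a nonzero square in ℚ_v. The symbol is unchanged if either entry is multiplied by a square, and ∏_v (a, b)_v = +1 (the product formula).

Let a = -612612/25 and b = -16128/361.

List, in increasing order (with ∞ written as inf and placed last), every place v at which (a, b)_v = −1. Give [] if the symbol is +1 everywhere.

[7, 13, 17, inf]

Mod squares: a ≡ -17017, b ≡ -7. Check v ∈ {∞, 2, 3, 5, 7, 11, 13, 17, 19}.
v=3: a=3^2·(≡2), b=3^2·(≡2) mod 3; (2|3)=-1, (2|3)=-1; (−1)^{2·2·1}·(-1)^2·(-1)^2 = +1.
v=19: a=19^0·(≡4), b=19^-2·(≡3) mod 19; (4|19)=+1, (3|19)=-1; (−1)^{0·-2·9}·(+1)^-2·(-1)^0 = +1.
v=11: a=11^1·(≡4), b=11^0·(≡1) mod 11; (4|11)=+1, (1|11)=+1; (−1)^{1·0·5}·(+1)^0·(+1)^1 = +1.
v=7: a=7^1·(≡3), b=7^1·(≡5) mod 7; (3|7)=-1, (5|7)=-1; (−1)^{1·1·3}·(-1)^1·(-1)^1 = -1.
v=∞: -17017 < 0 and -7 < 0  ⇒  (a,b)_∞ = -1.
v=13: a=13^1·(≡12), b=13^0·(≡7) mod 13; (12|13)=+1, (7|13)=-1; (−1)^{1·0·6}·(+1)^0·(-1)^1 = -1.
v=5: a=5^-2·(≡3), b=5^0·(≡2) mod 5; (3|5)=-1, (2|5)=-1; (−1)^{-2·0·2}·(-1)^0·(-1)^-2 = +1.
v=2: v_2(a)=2, v_2(b)=8; units ≡ 7, 1 (mod 8); ε·ε+αω+βω = 1·0+2·0+8·0 ≡ 0  ⇒  (a,b)_2 = +1.
v=17: a=17^1·(≡9), b=17^0·(≡14) mod 17; (9|17)=+1, (14|17)=-1; (−1)^{1·0·8}·(+1)^0·(-1)^1 = -1.
|Ram(-17017, -7)| = 4, even; anisotropic at {7, 13, 17, ∞}.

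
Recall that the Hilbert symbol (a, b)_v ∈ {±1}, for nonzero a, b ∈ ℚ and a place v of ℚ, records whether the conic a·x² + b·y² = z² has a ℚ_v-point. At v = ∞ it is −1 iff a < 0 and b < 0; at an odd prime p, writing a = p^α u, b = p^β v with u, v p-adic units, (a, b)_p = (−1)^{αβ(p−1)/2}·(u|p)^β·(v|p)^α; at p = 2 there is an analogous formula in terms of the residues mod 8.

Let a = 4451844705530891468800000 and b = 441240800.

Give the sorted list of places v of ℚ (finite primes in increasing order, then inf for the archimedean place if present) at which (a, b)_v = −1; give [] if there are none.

Mod squares: a ≡ 22330, b ≡ 1103102. Check v ∈ {∞, 2, 5, 7, 11, 13, 19, 29}.
v=2: v_2(a)=21, v_2(b)=5; units ≡ 5, 7 (mod 8); ε·ε+αω+βω = 0·1+21·0+5·1 ≡ 1  ⇒  (a,b)_2 = -1.
v=∞: 22330 > 0 and 1103102 > 0  ⇒  (a,b)_∞ = +1.
v=13: a=13^2·(≡10), b=13^1·(≡4) mod 13; (10|13)=+1, (4|13)=+1; (−1)^{2·1·6}·(+1)^1·(+1)^2 = +1.
v=5: a=5^5·(≡1), b=5^2·(≡2) mod 5; (1|5)=+1, (2|5)=-1; (−1)^{5·2·2}·(+1)^2·(-1)^5 = -1.
v=7: a=7^3·(≡5), b=7^1·(≡2) mod 7; (5|7)=-1, (2|7)=+1; (−1)^{3·1·3}·(-1)^1·(+1)^3 = +1.
v=19: a=19^2·(≡1), b=19^1·(≡13) mod 19; (1|19)=+1, (13|19)=-1; (−1)^{2·1·9}·(+1)^1·(-1)^2 = +1.
v=29: a=29^3·(≡25), b=29^1·(≡2) mod 29; (25|29)=+1, (2|29)=-1; (−1)^{3·1·14}·(+1)^1·(-1)^3 = -1.
v=11: a=11^3·(≡2), b=11^1·(≡2) mod 11; (2|11)=-1, (2|11)=-1; (−1)^{3·1·5}·(-1)^1·(-1)^3 = -1.
(22330, 1103102 / ℚ) ramifies at {2, 5, 11, 29}: a division algebra.

[2, 5, 11, 29]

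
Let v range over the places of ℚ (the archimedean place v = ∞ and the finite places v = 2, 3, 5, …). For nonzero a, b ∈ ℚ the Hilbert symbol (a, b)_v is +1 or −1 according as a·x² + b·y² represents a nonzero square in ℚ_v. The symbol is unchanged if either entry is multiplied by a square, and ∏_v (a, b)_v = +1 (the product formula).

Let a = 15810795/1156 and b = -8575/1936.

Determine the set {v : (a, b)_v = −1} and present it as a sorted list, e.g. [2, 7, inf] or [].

(a, b) ≡ (1155, -7) mod (ℚ^×)²; places V = {2, 3, 5, 7, 11, 13, 17, ∞}.
(a,b)_17: α=-2, u≡16; β=0, v≡12 (mod 17); (16|17)=+1, (12|17)=-1; sign (−1)^0·+1^0·-1^-2 = +1.
(a,b)_5: α=1, u≡4; β=2, v≡2 (mod 5); (4|5)=+1, (2|5)=-1; sign (−1)^0·+1^2·-1^1 = -1.
(a,b)_11: α=1, u≡8; β=-2, v≡1 (mod 11); (8|11)=-1, (1|11)=+1; sign (−1)^0·-1^-2·+1^1 = +1.
(a,b)_7: α=1, u≡2; β=3, v≡6 (mod 7); (2|7)=+1, (6|7)=-1; sign (−1)^1·+1^3·-1^1 = +1.
(a,b)_2: α=-2, β=-4; u≡3, v≡1 (mod 8); ε(u)ε(v)=1·0, αω(v)=-2·0, βω(u)=-4·1; sum ≡ 0  ⇒  +1.
(a,b)_13: α=2, u≡6; β=0, v≡8 (mod 13); (6|13)=-1, (8|13)=-1; sign (−1)^0·-1^0·-1^2 = +1.
(a,b)_∞: sgn(1155)=+, sgn(-7)=−, so +1.
(a,b)_3: α=5, u≡1; β=0, v≡2 (mod 3); (1|3)=+1, (2|3)=-1; sign (−1)^0·+1^0·-1^5 = -1.
|Ram(1155, -7)| = 2, even; anisotropic at {3, 5}.

[3, 5]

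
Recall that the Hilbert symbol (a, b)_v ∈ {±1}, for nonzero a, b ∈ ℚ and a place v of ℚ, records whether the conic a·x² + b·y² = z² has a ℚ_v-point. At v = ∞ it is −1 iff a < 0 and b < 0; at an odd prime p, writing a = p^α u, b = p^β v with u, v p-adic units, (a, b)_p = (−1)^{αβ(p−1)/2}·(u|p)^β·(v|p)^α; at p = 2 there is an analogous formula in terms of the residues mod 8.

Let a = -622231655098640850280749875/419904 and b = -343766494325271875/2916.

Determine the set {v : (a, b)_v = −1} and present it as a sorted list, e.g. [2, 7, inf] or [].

Mod squares: a ≡ -12155, b ≡ -550715. Check v ∈ {∞, 2, 3, 5, 11, 13, 17, 19, 31}.
v=∞: -12155 < 0 and -550715 < 0  ⇒  (a,b)_∞ = -1.
v=11: a=11^5·(≡7), b=11^3·(≡10) mod 11; (7|11)=-1, (10|11)=-1; (−1)^{5·3·5}·(-1)^3·(-1)^5 = -1.
v=2: v_2(a)=-6, v_2(b)=-2; units ≡ 5, 5 (mod 8); ε·ε+αω+βω = 0·0+-6·1+-2·1 ≡ 0  ⇒  (a,b)_2 = +1.
v=17: a=17^5·(≡16), b=17^3·(≡7) mod 17; (16|17)=+1, (7|17)=-1; (−1)^{5·3·8}·(+1)^3·(-1)^5 = -1.
v=5: a=5^3·(≡4), b=5^5·(≡3) mod 5; (4|5)=+1, (3|5)=-1; (−1)^{3·5·2}·(+1)^5·(-1)^3 = -1.
v=31: a=31^2·(≡20), b=31^1·(≡12) mod 31; (20|31)=+1, (12|31)=-1; (−1)^{2·1·15}·(+1)^1·(-1)^2 = +1.
v=19: a=19^2·(≡6), b=19^1·(≡4) mod 19; (6|19)=+1, (4|19)=+1; (−1)^{2·1·9}·(+1)^1·(+1)^2 = +1.
v=3: a=3^-8·(≡1), b=3^-6·(≡1) mod 3; (1|3)=+1, (1|3)=+1; (−1)^{-8·-6·1}·(+1)^-6·(+1)^-8 = +1.
v=13: a=13^7·(≡9), b=13^4·(≡12) mod 13; (9|13)=+1, (12|13)=+1; (−1)^{7·4·6}·(+1)^4·(+1)^7 = +1.
(-12155, -550715 / ℚ) ramifies at {5, 11, 17, ∞}: a division algebra.

[5, 11, 17, inf]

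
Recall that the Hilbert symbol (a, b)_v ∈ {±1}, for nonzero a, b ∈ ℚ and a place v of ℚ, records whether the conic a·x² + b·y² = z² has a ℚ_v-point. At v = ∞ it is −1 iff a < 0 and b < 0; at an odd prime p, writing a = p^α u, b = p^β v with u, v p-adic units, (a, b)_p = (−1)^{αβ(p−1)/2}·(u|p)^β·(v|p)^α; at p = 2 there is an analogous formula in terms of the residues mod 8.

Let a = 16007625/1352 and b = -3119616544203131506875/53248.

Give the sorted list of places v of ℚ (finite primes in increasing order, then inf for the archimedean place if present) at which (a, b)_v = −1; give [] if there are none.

[5, 13, 31, 43]

(a, b) ≡ (15810, -32699823) mod (ℚ^×)²; places V = {2, 3, 5, 11, 13, 17, 31, 37, 43, ∞}.
(a,b)_37: α=0, u≡25; β=1, v≡16 (mod 37); (25|37)=+1, (16|37)=+1; sign (−1)^0·+1^1·+1^0 = +1.
(a,b)_∞: sgn(15810)=+, sgn(-32699823)=−, so +1.
(a,b)_17: α=1, u≡7; β=3, v≡11 (mod 17); (7|17)=-1, (11|17)=-1; sign (−1)^0·-1^3·-1^1 = +1.
(a,b)_43: α=0, u≡37; β=1, v≡26 (mod 43); (37|43)=-1, (26|43)=-1; sign (−1)^0·-1^1·-1^0 = -1.
(a,b)_31: α=1, u≡20; β=3, v≡20 (mod 31); (20|31)=+1, (20|31)=+1; sign (−1)^1·+1^3·+1^1 = -1.
(a,b)_11: α=0, u≡4; β=2, v≡3 (mod 11); (4|11)=+1, (3|11)=+1; sign (−1)^0·+1^2·+1^0 = +1.
(a,b)_5: α=3, u≡3; β=4, v≡3 (mod 5); (3|5)=-1, (3|5)=-1; sign (−1)^0·-1^4·-1^3 = -1.
(a,b)_3: α=5, u≡2; β=11, v≡1 (mod 3); (2|3)=-1, (1|3)=+1; sign (−1)^1·-1^11·+1^5 = +1.
(a,b)_13: α=-2, u≡11; β=-1, v≡10 (mod 13); (11|13)=-1, (10|13)=+1; sign (−1)^0·-1^-1·+1^-2 = -1.
(a,b)_2: α=-3, β=-12; u≡1, v≡1 (mod 8); ε(u)ε(v)=0·0, αω(v)=-3·0, βω(u)=-12·0; sum ≡ 0  ⇒  +1.
(15810, -32699823 / ℚ) ramifies at {5, 13, 31, 43}: a division algebra.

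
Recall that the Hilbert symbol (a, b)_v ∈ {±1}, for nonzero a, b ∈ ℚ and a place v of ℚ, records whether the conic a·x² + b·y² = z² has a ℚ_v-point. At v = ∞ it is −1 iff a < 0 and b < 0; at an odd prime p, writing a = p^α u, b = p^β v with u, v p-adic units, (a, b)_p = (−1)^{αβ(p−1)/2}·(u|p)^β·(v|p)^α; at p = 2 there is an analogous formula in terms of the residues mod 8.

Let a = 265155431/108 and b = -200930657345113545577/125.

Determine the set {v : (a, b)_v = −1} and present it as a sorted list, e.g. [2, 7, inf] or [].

[5, 13, 23, 37]

(a, b) ≡ (1503717, -482885) mod (ℚ^×)²; places V = {2, 3, 5, 7, 13, 17, 19, 23, 31, 37, ∞}.
(a,b)_7: α=0, u≡3; β=2, v≡3 (mod 7); (3|7)=-1, (3|7)=-1; sign (−1)^0·-1^2·-1^0 = +1.
(a,b)_13: α=0, u≡2; β=3, v≡9 (mod 13); (2|13)=-1, (9|13)=+1; sign (−1)^0·-1^3·+1^0 = -1.
(a,b)_19: α=1, u≡14; β=3, v≡5 (mod 19); (14|19)=-1, (5|19)=+1; sign (−1)^1·-1^3·+1^1 = +1.
(a,b)_17: α=0, u≡15; β=1, v≡15 (mod 17); (15|17)=+1, (15|17)=+1; sign (−1)^0·+1^1·+1^0 = +1.
(a,b)_5: α=0, u≡2; β=-3, v≡3 (mod 5); (2|5)=-1, (3|5)=-1; sign (−1)^0·-1^-3·-1^0 = -1.
(a,b)_∞: sgn(1503717)=+, sgn(-482885)=−, so +1.
(a,b)_31: α=1, u≡21; β=2, v≡10 (mod 31); (21|31)=-1, (10|31)=+1; sign (−1)^0·-1^2·+1^1 = +1.
(a,b)_23: α=3, u≡18; β=3, v≡6 (mod 23); (18|23)=+1, (6|23)=+1; sign (−1)^1·+1^3·+1^3 = -1.
(a,b)_37: α=1, u≡31; β=2, v≡32 (mod 37); (31|37)=-1, (32|37)=-1; sign (−1)^0·-1^2·-1^1 = -1.
(a,b)_2: α=-2, β=0; u≡5, v≡3 (mod 8); ε(u)ε(v)=0·1, αω(v)=-2·1, βω(u)=0·1; sum ≡ 0  ⇒  +1.
(a,b)_3: α=-3, u≡2; β=0, v≡1 (mod 3); (2|3)=-1, (1|3)=+1; sign (−1)^0·-1^0·+1^-3 = +1.
(1503717, -482885 / ℚ) ramifies at {5, 13, 23, 37}: a division algebra.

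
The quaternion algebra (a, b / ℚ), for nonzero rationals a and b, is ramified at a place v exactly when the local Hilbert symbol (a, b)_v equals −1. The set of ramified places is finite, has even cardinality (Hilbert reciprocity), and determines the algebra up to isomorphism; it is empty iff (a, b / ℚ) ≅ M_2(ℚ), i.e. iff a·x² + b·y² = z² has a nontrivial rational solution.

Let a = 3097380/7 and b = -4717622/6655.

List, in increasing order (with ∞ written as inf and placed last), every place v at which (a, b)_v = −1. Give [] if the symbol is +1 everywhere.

[2, 7, 11, 13]

Mod squares: a ≡ 15015, b ≡ -10010. Check v ∈ {∞, 2, 3, 5, 7, 11, 13, 19, 23}.
v=13: a=13^1·(≡5), b=13^1·(≡12) mod 13; (5|13)=-1, (12|13)=+1; (−1)^{1·1·6}·(-1)^1·(+1)^1 = -1.
v=5: a=5^1·(≡3), b=5^-1·(≡3) mod 5; (3|5)=-1, (3|5)=-1; (−1)^{1·-1·2}·(-1)^-1·(-1)^1 = +1.
v=7: a=7^-1·(≡6), b=7^3·(≡3) mod 7; (6|7)=-1, (3|7)=-1; (−1)^{-1·3·3}·(-1)^3·(-1)^-1 = -1.
v=19: a=19^2·(≡7), b=19^0·(≡8) mod 19; (7|19)=+1, (8|19)=-1; (−1)^{2·0·9}·(+1)^0·(-1)^2 = +1.
v=2: v_2(a)=2, v_2(b)=1; units ≡ 7, 3 (mod 8); ε·ε+αω+βω = 1·1+2·1+1·0 ≡ 1  ⇒  (a,b)_2 = -1.
v=3: a=3^1·(≡1), b=3^0·(≡1) mod 3; (1|3)=+1, (1|3)=+1; (−1)^{1·0·1}·(+1)^0·(+1)^1 = +1.
v=∞: 15015 > 0 and -10010 < 0  ⇒  (a,b)_∞ = +1.
v=11: a=11^1·(≡5), b=11^-3·(≡5) mod 11; (5|11)=+1, (5|11)=+1; (−1)^{1·-3·5}·(+1)^-3·(+1)^1 = -1.
v=23: a=23^0·(≡22), b=23^2·(≡18) mod 23; (22|23)=-1, (18|23)=+1; (−1)^{0·2·11}·(-1)^2·(+1)^0 = +1.
Ram(15015, -10010) = {2, 7, 11, 13}; no ℚ_2-point on the conic.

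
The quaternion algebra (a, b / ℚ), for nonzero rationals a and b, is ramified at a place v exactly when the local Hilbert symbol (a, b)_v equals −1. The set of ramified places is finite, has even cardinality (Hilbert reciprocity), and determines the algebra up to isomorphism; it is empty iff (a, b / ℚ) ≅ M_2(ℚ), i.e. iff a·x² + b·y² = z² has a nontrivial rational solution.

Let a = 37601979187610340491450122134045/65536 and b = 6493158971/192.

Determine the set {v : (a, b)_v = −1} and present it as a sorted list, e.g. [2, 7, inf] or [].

[5, 19]

(a, b) ≡ (10110805, 115263177) mod (ℚ^×)²; places V = {2, 3, 5, 11, 13, 19, 31, 37, 41, 43, ∞}.
(a,b)_∞: sgn(10110805)=+, sgn(115263177)=+, so +1.
(a,b)_31: α=3, u≡19; β=1, v≡21 (mod 31); (19|31)=+1, (21|31)=-1; sign (−1)^1·+1^1·-1^3 = +1.
(a,b)_41: α=3, u≡5; β=1, v≡2 (mod 41); (5|41)=+1, (2|41)=+1; sign (−1)^0·+1^1·+1^3 = +1.
(a,b)_43: α=3, u≡25; β=1, v≡32 (mod 43); (25|43)=+1, (32|43)=-1; sign (−1)^1·+1^1·-1^3 = +1.
(a,b)_2: α=-16, β=-6; u≡5, v≡1 (mod 8); ε(u)ε(v)=0·0, αω(v)=-16·0, βω(u)=-6·1; sum ≡ 0  ⇒  +1.
(a,b)_5: α=1, u≡4; β=0, v≡3 (mod 5); (4|5)=+1, (3|5)=-1; sign (−1)^0·+1^0·-1^1 = -1.
(a,b)_37: α=3, u≡35; β=1, v≡6 (mod 37); (35|37)=-1, (6|37)=-1; sign (−1)^0·-1^1·-1^3 = +1.
(a,b)_13: α=4, u≡4; β=2, v≡4 (mod 13); (4|13)=+1, (4|13)=+1; sign (−1)^0·+1^2·+1^4 = +1.
(a,b)_11: α=2, u≡5; β=0, v≡7 (mod 11); (5|11)=+1, (7|11)=-1; sign (−1)^0·+1^0·-1^2 = +1.
(a,b)_3: α=6, u≡1; β=-1, v≡2 (mod 3); (1|3)=+1, (2|3)=-1; sign (−1)^0·+1^-1·-1^6 = +1.
(a,b)_19: α=2, u≡15; β=1, v≡9 (mod 19); (15|19)=-1, (9|19)=+1; sign (−1)^0·-1^1·+1^2 = -1.
(10110805, 115263177 / ℚ) ramifies at {5, 19}: a division algebra.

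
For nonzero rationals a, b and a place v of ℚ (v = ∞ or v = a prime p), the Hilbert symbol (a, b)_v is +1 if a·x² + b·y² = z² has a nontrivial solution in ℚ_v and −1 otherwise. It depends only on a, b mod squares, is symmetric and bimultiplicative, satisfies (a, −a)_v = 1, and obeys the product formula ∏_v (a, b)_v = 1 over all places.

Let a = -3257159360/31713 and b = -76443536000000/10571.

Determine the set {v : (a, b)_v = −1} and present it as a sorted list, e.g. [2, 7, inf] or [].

(a, b) ≡ (-40755, -62491) mod (ℚ^×)²; places V = {2, 3, 5, 7, 11, 13, 19, 23, 29, 31, ∞}.
(a,b)_19: α=1, u≡18; β=1, v≡7 (mod 19); (18|19)=-1, (7|19)=+1; sign (−1)^1·-1^1·+1^1 = +1.
(a,b)_5: α=1, u≡1; β=6, v≡1 (mod 5); (1|5)=+1, (1|5)=+1; sign (−1)^0·+1^6·+1^1 = +1.
(a,b)_29: α=2, u≡3; β=2, v≡24 (mod 29); (3|29)=-1, (24|29)=+1; sign (−1)^0·-1^2·+1^2 = +1.
(a,b)_∞: sgn(-40755)=−, sgn(-62491)=−, so -1.
(a,b)_3: α=-1, u≡2; β=0, v≡2 (mod 3); (2|3)=-1, (2|3)=-1; sign (−1)^0·-1^0·-1^-1 = -1.
(a,b)_2: α=6, β=10; u≡5, v≡5 (mod 8); ε(u)ε(v)=0·0, αω(v)=6·1, βω(u)=10·1; sum ≡ 0  ⇒  +1.
(a,b)_13: α=1, u≡8; β=1, v≡9 (mod 13); (8|13)=-1, (9|13)=+1; sign (−1)^0·-1^1·+1^1 = -1.
(a,b)_7: α=2, u≡6; β=0, v≡6 (mod 7); (6|7)=-1, (6|7)=-1; sign (−1)^0·-1^0·-1^2 = +1.
(a,b)_11: α=-1, u≡7; β=-1, v≡10 (mod 11); (7|11)=-1, (10|11)=-1; sign (−1)^1·-1^-1·-1^-1 = -1.
(a,b)_31: α=-2, u≡19; β=-2, v≡14 (mod 31); (19|31)=+1, (14|31)=+1; sign (−1)^0·+1^-2·+1^-2 = +1.
(a,b)_23: α=0, u≡2; β=1, v≡19 (mod 23); (2|23)=+1, (19|23)=-1; sign (−1)^0·+1^1·-1^0 = +1.
(-40755, -62491 / ℚ) ramifies at {3, 11, 13, ∞}: a division algebra.

[3, 11, 13, inf]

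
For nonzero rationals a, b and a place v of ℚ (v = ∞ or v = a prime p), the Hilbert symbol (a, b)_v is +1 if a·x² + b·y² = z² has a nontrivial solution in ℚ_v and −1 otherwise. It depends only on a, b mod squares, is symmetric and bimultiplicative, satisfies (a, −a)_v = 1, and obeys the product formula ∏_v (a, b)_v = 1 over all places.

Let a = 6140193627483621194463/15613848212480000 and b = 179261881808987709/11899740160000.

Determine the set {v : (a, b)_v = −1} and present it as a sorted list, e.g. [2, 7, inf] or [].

[2, 17, 29, 31]

(a, b) ≡ (1054, 29) mod (ℚ^×)²; places V = {2, 3, 5, 7, 11, 13, 17, 23, 29, 31, 53, 59, ∞}.
(a,b)_∞: sgn(1054)=+, sgn(29)=+, so +1.
(a,b)_53: α=0, u≡13; β=2, v≡49 (mod 53); (13|53)=+1, (49|53)=+1; sign (−1)^0·+1^2·+1^0 = +1.
(a,b)_3: α=4, u≡1; β=2, v≡2 (mod 3); (1|3)=+1, (2|3)=-1; sign (−1)^0·+1^2·-1^4 = +1.
(a,b)_5: α=-4, u≡1; β=-4, v≡4 (mod 5); (1|5)=+1, (4|5)=+1; sign (−1)^0·+1^-4·+1^-4 = +1.
(a,b)_29: α=2, u≡19; β=3, v≡23 (mod 29); (19|29)=-1, (23|29)=+1; sign (−1)^0·-1^3·+1^2 = -1.
(a,b)_23: α=-2, u≡14; β=0, v≡8 (mod 23); (14|23)=-1, (8|23)=+1; sign (−1)^0·-1^0·+1^-2 = +1.
(a,b)_17: α=5, u≡11; β=4, v≡7 (mod 17); (11|17)=-1, (7|17)=-1; sign (−1)^0·-1^4·-1^5 = -1.
(a,b)_11: α=0, u≡4; β=-2, v≡6 (mod 11); (4|11)=+1, (6|11)=-1; sign (−1)^0·+1^-2·-1^0 = +1.
(a,b)_7: α=-8, u≡1; β=-4, v≡4 (mod 7); (1|7)=+1, (4|7)=+1; sign (−1)^0·+1^-4·+1^-8 = +1.
(a,b)_31: α=1, u≡24; β=0, v≡13 (mod 31); (24|31)=-1, (13|31)=-1; sign (−1)^0·-1^0·-1^1 = -1.
(a,b)_59: α=4, u≡49; β=2, v≡12 (mod 59); (49|59)=+1, (12|59)=+1; sign (−1)^0·+1^2·+1^4 = +1.
(a,b)_2: α=-13, β=-16; u≡7, v≡5 (mod 8); ε(u)ε(v)=1·0, αω(v)=-13·1, βω(u)=-16·0; sum ≡ 1  ⇒  -1.
(a,b)_13: α=2, u≡4; β=0, v≡1 (mod 13); (4|13)=+1, (1|13)=+1; sign (−1)^0·+1^0·+1^2 = +1.
(1054, 29 / ℚ) ramifies at {2, 17, 29, 31}: a division algebra.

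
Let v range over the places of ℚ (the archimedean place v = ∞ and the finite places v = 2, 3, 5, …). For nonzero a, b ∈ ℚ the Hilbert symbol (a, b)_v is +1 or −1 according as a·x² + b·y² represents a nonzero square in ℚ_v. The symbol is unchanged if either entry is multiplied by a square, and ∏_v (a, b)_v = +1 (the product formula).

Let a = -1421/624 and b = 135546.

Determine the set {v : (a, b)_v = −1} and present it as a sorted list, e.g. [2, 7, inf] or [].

Mod squares: a ≡ -1131, b ≡ 135546. Check v ∈ {∞, 2, 3, 7, 13, 19, 29, 41}.
v=41: a=41^0·(≡38), b=41^1·(≡26) mod 41; (38|41)=-1, (26|41)=-1; (−1)^{0·1·20}·(-1)^1·(-1)^0 = -1.
v=3: a=3^-1·(≡1), b=3^1·(≡2) mod 3; (1|3)=+1, (2|3)=-1; (−1)^{-1·1·1}·(+1)^1·(-1)^-1 = +1.
v=29: a=29^1·(≡18), b=29^1·(≡5) mod 29; (18|29)=-1, (5|29)=+1; (−1)^{1·1·14}·(-1)^1·(+1)^1 = -1.
v=13: a=13^-1·(≡1), b=13^0·(≡8) mod 13; (1|13)=+1, (8|13)=-1; (−1)^{-1·0·6}·(+1)^0·(-1)^-1 = -1.
v=∞: -1131 < 0 and 135546 > 0  ⇒  (a,b)_∞ = +1.
v=7: a=7^2·(≡6), b=7^0·(≡5) mod 7; (6|7)=-1, (5|7)=-1; (−1)^{2·0·3}·(-1)^0·(-1)^2 = +1.
v=2: v_2(a)=-4, v_2(b)=1; units ≡ 5, 5 (mod 8); ε·ε+αω+βω = 0·0+-4·1+1·1 ≡ 1  ⇒  (a,b)_2 = -1.
v=19: a=19^0·(≡5), b=19^1·(≡9) mod 19; (5|19)=+1, (9|19)=+1; (−1)^{0·1·9}·(+1)^1·(+1)^0 = +1.
(-1131, 135546 / ℚ) ramifies at {2, 13, 29, 41}: a division algebra.

[2, 13, 29, 41]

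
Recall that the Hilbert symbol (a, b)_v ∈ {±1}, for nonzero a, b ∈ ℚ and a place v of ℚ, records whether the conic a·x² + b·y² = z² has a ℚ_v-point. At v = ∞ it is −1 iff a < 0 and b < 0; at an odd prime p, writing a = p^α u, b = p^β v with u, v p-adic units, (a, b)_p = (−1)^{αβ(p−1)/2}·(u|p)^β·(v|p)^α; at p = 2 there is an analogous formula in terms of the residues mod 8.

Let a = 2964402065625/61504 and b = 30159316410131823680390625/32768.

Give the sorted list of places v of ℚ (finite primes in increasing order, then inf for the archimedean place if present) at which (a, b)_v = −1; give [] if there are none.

(a, b) ≡ (105, 4290) mod (ℚ^×)²; places V = {2, 3, 5, 7, 11, 13, 31, 47, ∞}.
(a,b)_3: α=1, u≡2; β=3, v≡2 (mod 3); (2|3)=-1, (2|3)=-1; sign (−1)^1·-1^3·-1^1 = -1.
(a,b)_∞: sgn(105)=+, sgn(4290)=+, so +1.
(a,b)_2: α=-6, β=-15; u≡1, v≡1 (mod 8); ε(u)ε(v)=0·0, αω(v)=-6·0, βω(u)=-15·0; sum ≡ 0  ⇒  +1.
(a,b)_47: α=2, u≡22; β=4, v≡44 (mod 47); (22|47)=-1, (44|47)=-1; sign (−1)^0·-1^4·-1^2 = +1.
(a,b)_31: α=-2, u≡26; β=0, v≡27 (mod 31); (26|31)=-1, (27|31)=-1; sign (−1)^0·-1^0·-1^-2 = +1.
(a,b)_5: α=5, u≡4; β=7, v≡3 (mod 5); (4|5)=+1, (3|5)=-1; sign (−1)^0·+1^7·-1^5 = -1.
(a,b)_13: α=2, u≡9; β=5, v≡5 (mod 13); (9|13)=+1, (5|13)=-1; sign (−1)^0·+1^5·-1^2 = +1.
(a,b)_11: α=2, u≡10; β=5, v≡3 (mod 11); (10|11)=-1, (3|11)=+1; sign (−1)^0·-1^5·+1^2 = -1.
(a,b)_7: α=1, u≡1; β=2, v≡6 (mod 7); (1|7)=+1, (6|7)=-1; sign (−1)^0·+1^2·-1^1 = -1.
|Ram(105, 4290)| = 4, even; anisotropic at {3, 5, 7, 11}.

[3, 5, 7, 11]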